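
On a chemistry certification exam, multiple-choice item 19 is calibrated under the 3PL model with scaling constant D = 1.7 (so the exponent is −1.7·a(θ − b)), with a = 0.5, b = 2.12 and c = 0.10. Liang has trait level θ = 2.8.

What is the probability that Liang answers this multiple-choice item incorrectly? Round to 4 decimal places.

0.3235

P(θ) = c + (1 − c) · 1 / (1 + exp(−D·a(θ − b)))
Exponent: 1.7 × 0.5 × (2.8 − 2.12) = 0.5780
1/(1 + e^{-0.5780}) = 0.6406
P = 0.10 + 0.90 × 0.6406 = 0.6765
P(incorrect) = 1 − 0.6765 = 0.3235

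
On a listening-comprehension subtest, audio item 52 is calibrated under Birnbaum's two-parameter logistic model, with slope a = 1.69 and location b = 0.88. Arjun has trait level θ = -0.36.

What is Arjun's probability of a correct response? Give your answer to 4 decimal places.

P(θ) = 1 / (1 + exp(−a(θ − b)))
Exponent: 1.69 × (-0.36 − 0.88) = -2.0956
1/(1 + e^{2.0956}) = 0.1095

0.1095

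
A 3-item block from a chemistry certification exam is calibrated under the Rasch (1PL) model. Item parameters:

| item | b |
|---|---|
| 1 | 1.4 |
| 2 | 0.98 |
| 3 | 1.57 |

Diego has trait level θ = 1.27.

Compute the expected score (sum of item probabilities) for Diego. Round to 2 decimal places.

1.47

P(θ) = 1 / (1 + exp(−(θ − b)))
P_1 = 1/(1+e^{0.1300}) = 0.4675
P_2 = 1/(1+e^{-0.2900}) = 0.5720
P_3 = 1/(1+e^{0.3000}) = 0.4256
E[score] = 0.4675 + 0.5720 + 0.4256 = 1.4651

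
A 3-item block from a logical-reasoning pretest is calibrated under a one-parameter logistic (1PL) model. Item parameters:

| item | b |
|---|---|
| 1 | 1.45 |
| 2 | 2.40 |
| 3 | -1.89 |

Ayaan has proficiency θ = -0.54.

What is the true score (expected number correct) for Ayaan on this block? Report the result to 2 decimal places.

P(θ) = 1 / (1 + exp(−(θ − b)))
P_1 = 1/(1+e^{1.9900}) = 0.1203
P_2 = 1/(1+e^{2.9400}) = 0.0502
P_3 = 1/(1+e^{-1.3500}) = 0.7941
E[score] = 0.1203 + 0.0502 + 0.7941 = 0.9646

0.96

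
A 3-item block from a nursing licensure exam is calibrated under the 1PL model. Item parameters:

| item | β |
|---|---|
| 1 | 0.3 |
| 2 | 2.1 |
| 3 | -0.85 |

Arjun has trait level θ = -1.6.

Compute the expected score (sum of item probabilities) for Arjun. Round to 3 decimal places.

P(θ) = 1 / (1 + exp(−(θ − β)))
P_1 = 1/(1+e^{1.9000}) = 0.1301
P_2 = 1/(1+e^{3.7000}) = 0.0241
P_3 = 1/(1+e^{0.7500}) = 0.3208
E[score] = 0.1301 + 0.0241 + 0.3208 = 0.4751

0.475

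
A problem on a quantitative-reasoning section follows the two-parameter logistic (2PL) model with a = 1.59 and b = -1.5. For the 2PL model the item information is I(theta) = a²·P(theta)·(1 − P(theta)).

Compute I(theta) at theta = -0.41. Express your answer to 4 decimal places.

P = 1/(1+e^{-1.7331}) = 0.8498
P(1−P) = 0.8498 × 0.1502 = 0.1276
I = a² × P(1−P) = 1.59² × 0.1276 = 0.32267

0.3227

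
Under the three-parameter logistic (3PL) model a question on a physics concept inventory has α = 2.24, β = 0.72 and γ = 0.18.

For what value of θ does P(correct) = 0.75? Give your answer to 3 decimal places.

P(θ) = γ + (1 − γ) · 1 / (1 + exp(−α(θ − β)))
Remove guessing floor: (0.75 − 0.18)/(1 − 0.18) = 0.6951
logit = ln(0.6951/0.3049) = 0.8242
θ = β + logit/(α) = 0.72 + 0.8242/2.2400 = 1.0879

1.088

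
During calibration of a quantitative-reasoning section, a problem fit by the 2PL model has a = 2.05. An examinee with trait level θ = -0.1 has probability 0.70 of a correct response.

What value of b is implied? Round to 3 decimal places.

-0.513

P(θ) = 1 / (1 + exp(−a(θ − b)))
logit(0.70) = ln(0.70/0.30) = 0.8473
b = θ − logit/(a) = -0.1 − 0.8473/2.0500 = -0.5133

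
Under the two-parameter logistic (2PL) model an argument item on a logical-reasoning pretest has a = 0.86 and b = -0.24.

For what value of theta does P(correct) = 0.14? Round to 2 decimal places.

P(theta) = 1 / (1 + exp(−a(theta − b)))
logit = ln(0.1400/0.8600) = -1.8153
theta = b + logit/(a) = -0.24 + (-1.8153)/0.8600 = -2.3508

-2.35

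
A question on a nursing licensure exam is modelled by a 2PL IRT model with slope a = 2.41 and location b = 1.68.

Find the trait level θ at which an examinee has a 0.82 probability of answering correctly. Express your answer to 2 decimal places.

P(θ) = 1 / (1 + exp(−a(θ − b)))
logit = ln(0.8200/0.1800) = 1.5163
θ = b + logit/(a) = 1.68 + 1.5163/2.4100 = 2.3092

2.31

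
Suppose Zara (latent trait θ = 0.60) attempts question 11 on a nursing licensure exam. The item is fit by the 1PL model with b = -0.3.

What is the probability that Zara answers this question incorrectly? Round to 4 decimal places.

P(θ) = 1 / (1 + exp(−(θ − b)))
Exponent: (0.60 − (-0.3)) = 0.9000
1/(1 + e^{-0.9000}) = 0.7109
P = 0.7109
P(incorrect) = 1 − 0.7109 = 0.2891

0.2891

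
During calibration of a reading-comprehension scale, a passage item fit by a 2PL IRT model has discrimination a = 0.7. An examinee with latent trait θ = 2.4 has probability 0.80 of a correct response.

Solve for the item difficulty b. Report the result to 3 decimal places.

P(θ) = 1 / (1 + exp(−a(θ − b)))
logit(0.80) = ln(0.80/0.20) = 1.3863
b = θ − logit/(a) = 2.4 − 1.3863/0.7000 = 0.4196

0.420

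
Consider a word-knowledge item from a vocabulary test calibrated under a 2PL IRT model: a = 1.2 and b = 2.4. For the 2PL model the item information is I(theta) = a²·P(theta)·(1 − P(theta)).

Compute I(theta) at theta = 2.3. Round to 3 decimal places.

P = 1/(1+e^{0.1200}) = 0.4700
P(1−P) = 0.4700 × 0.5300 = 0.2491
I = a² × P(1−P) = 1.2² × 0.2491 = 0.35871

0.359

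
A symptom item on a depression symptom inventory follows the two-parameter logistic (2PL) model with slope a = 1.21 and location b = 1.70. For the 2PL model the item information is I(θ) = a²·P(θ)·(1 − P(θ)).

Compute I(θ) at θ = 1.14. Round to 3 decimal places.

0.327

P = 1/(1+e^{0.6776}) = 0.3368
P(1−P) = 0.3368 × 0.6632 = 0.2234
I = a² × P(1−P) = 1.21² × 0.2234 = 0.32703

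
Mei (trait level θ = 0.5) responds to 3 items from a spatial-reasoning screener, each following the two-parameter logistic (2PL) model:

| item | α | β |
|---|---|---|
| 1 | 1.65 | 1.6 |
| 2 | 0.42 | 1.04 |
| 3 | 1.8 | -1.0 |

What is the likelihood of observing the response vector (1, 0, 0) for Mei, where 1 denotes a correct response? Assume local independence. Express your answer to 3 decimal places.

0.005

P(θ) = 1 / (1 + exp(−α(θ − β)))
P_1 = 1/(1+e^{1.8150}) = 0.1400
P_2 = 1/(1+e^{0.2268}) = 0.4435
P_3 = 1/(1+e^{-2.7000}) = 0.9370
L = P_1 × (1−P_2) × (1−P_3) = 0.1400 × 0.5565 × 0.0630 = 0.00491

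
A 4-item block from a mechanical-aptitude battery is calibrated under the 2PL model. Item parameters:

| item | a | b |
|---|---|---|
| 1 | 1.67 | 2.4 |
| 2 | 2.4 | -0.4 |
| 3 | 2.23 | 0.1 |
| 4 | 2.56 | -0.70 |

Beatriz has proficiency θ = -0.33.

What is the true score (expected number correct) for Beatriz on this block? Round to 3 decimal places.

1.550

P(θ) = 1 / (1 + exp(−a(θ − b)))
P_1 = 1/(1+e^{4.5591}) = 0.0104
P_2 = 1/(1+e^{-0.1680}) = 0.5419
P_3 = 1/(1+e^{0.9589}) = 0.2771
P_4 = 1/(1+e^{-0.9472}) = 0.7206
E[score] = 0.0104 + 0.5419 + 0.2771 + 0.7206 = 1.5499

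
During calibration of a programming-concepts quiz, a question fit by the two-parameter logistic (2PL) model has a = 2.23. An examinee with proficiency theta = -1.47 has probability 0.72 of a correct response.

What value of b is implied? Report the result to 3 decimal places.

P(theta) = 1 / (1 + exp(−a(theta − b)))
logit(0.72) = ln(0.72/0.28) = 0.9445
b = theta − logit/(a) = -1.47 − 0.9445/2.2300 = -1.8935

-1.894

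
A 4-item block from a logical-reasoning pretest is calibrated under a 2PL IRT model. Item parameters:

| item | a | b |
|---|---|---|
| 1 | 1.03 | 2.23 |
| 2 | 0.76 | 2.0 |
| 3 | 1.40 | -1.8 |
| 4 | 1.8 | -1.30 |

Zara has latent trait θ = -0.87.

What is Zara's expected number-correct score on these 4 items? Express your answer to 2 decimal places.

P(θ) = 1 / (1 + exp(−a(θ − b)))
P_1 = 1/(1+e^{3.1930}) = 0.0394
P_2 = 1/(1+e^{2.1812}) = 0.1015
P_3 = 1/(1+e^{-1.3020}) = 0.7862
P_4 = 1/(1+e^{-0.7740}) = 0.6844
E[score] = 0.0394 + 0.1015 + 0.7862 + 0.6844 = 1.6114

1.61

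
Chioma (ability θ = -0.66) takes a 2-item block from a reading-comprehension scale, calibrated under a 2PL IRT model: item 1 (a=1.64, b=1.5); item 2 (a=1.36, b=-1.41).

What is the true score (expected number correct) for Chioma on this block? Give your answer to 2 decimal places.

P(θ) = 1 / (1 + exp(−a(θ − b)))
P_1 = 1/(1+e^{3.5424}) = 0.0281
P_2 = 1/(1+e^{-1.0200}) = 0.7350
E[score] = 0.0281 + 0.7350 = 0.7631

0.76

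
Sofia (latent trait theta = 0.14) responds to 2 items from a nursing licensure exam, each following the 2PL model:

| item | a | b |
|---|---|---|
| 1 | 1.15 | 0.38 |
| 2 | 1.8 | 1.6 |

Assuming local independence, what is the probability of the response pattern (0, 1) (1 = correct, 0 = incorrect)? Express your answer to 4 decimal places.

P(theta) = 1 / (1 + exp(−a(theta − b)))
P_1 = 1/(1+e^{0.2760}) = 0.4314
P_2 = 1/(1+e^{2.6280}) = 0.0674
L = (1−P_1) × P_2 = 0.5686 × 0.0674 = 0.03830

0.0383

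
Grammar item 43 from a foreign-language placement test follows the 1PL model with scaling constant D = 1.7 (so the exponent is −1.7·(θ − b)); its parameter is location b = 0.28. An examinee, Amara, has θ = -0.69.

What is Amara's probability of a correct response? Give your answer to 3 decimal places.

P(θ) = 1 / (1 + exp(−D·(θ − b)))
Exponent: 1.7 × (-0.69 − 0.28) = -1.6490
1/(1 + e^{1.6490}) = 0.1612
P = 0.1612

0.161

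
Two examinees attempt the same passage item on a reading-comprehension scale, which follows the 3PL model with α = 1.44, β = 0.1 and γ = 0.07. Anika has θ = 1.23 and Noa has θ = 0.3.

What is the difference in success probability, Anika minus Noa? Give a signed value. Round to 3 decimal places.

0.246

P(θ) = γ + (1 − γ) · 1 / (1 + exp(−α(θ − β)))
P(Anika) = 0.8473  [exponent 1.6272]
P(Noa) = 0.6015  [exponent 0.2880]
Difference = 0.8473 − 0.6015 = 0.2458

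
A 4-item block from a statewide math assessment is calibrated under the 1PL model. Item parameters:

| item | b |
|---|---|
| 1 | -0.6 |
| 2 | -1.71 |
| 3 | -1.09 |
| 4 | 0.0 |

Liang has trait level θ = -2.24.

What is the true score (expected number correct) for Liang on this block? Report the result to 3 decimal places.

0.870

P(θ) = 1 / (1 + exp(−(θ − b)))
P_1 = 1/(1+e^{1.6400}) = 0.1625
P_2 = 1/(1+e^{0.5300}) = 0.3705
P_3 = 1/(1+e^{1.1500}) = 0.2405
P_4 = 1/(1+e^{2.2400}) = 0.0962
E[score] = 0.1625 + 0.3705 + 0.2405 + 0.0962 = 0.8697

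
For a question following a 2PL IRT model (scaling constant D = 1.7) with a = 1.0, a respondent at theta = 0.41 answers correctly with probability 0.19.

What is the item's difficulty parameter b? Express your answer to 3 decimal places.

1.263

P(theta) = 1 / (1 + exp(−D·a(theta − b)))
logit(0.19) = ln(0.19/0.81) = -1.4500
b = theta − logit/(1.7·a) = 0.41 − (-1.4500)/1.7000 = 1.2629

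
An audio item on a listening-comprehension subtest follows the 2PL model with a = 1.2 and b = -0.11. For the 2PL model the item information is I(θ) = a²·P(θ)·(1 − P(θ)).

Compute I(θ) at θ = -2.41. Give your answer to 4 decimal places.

P = 1/(1+e^{2.7600}) = 0.0595
P(1−P) = 0.0595 × 0.9405 = 0.0560
I = a² × P(1−P) = 1.2² × 0.0560 = 0.08061

0.0806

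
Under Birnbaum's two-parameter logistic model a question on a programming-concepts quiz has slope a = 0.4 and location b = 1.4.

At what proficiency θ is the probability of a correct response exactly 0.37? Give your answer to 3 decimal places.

0.069

P(θ) = 1 / (1 + exp(−a(θ − b)))
logit = ln(0.3700/0.6300) = -0.5322
θ = b + logit/(a) = 1.4 + (-0.5322)/0.4000 = 0.0695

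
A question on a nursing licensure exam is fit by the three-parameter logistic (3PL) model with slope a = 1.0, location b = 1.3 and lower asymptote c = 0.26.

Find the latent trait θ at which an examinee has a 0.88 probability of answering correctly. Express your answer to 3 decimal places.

P(θ) = c + (1 − c) · 1 / (1 + exp(−a(θ − b)))
Remove guessing floor: (0.88 − 0.26)/(1 − 0.26) = 0.8378
logit = ln(0.8378/0.1622) = 1.6422
θ = b + logit/(a) = 1.3 + 1.6422/1.0000 = 2.9422

2.942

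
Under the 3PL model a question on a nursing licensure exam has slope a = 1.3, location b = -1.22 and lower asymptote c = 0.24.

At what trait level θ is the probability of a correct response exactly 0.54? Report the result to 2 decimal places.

P(θ) = c + (1 − c) · 1 / (1 + exp(−a(θ − b)))
Remove guessing floor: (0.54 − 0.24)/(1 − 0.24) = 0.3947
logit = ln(0.3947/0.6053) = -0.4274
θ = b + logit/(a) = -1.22 + (-0.4274)/1.3000 = -1.5488

-1.55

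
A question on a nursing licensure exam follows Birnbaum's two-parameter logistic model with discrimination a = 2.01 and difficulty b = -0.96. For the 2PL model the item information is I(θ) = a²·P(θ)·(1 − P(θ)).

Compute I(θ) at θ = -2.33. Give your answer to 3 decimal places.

0.227

P = 1/(1+e^{2.7537}) = 0.0599
P(1−P) = 0.0599 × 0.9401 = 0.0563
I = a² × P(1−P) = 2.01² × 0.0563 = 0.22743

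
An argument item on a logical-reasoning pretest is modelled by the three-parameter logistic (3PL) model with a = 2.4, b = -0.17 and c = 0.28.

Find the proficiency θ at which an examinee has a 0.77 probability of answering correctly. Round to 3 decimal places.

0.145

P(θ) = c + (1 − c) · 1 / (1 + exp(−a(θ − b)))
Remove guessing floor: (0.77 − 0.28)/(1 − 0.28) = 0.6806
logit = ln(0.6806/0.3194) = 0.7563
θ = b + logit/(a) = -0.17 + 0.7563/2.4000 = 0.1451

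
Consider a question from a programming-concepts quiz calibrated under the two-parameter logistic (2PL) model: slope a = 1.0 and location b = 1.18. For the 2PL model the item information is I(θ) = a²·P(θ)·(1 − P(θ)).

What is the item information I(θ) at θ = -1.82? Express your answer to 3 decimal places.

0.045

P = 1/(1+e^{3.0000}) = 0.0474
P(1−P) = 0.0474 × 0.9526 = 0.0452
I = a² × P(1−P) = 1.0² × 0.0452 = 0.04518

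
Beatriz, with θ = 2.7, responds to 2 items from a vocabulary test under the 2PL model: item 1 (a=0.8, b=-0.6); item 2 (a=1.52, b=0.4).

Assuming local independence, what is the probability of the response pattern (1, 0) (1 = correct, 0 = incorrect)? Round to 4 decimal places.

0.0275

P(θ) = 1 / (1 + exp(−a(θ − b)))
P_1 = 1/(1+e^{-2.6400}) = 0.9334
P_2 = 1/(1+e^{-3.4960}) = 0.9706
L = P_1 × (1−P_2) = 0.9334 × 0.0294 = 0.02747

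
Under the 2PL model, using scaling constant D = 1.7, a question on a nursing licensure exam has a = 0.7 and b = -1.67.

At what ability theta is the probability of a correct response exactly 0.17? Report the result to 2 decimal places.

P(theta) = 1 / (1 + exp(−D·a(theta − b)))
logit = ln(0.1700/0.8300) = -1.5856
theta = b + logit/(1.7·a) = -1.67 + (-1.5856)/1.1900 = -3.0025

-3.00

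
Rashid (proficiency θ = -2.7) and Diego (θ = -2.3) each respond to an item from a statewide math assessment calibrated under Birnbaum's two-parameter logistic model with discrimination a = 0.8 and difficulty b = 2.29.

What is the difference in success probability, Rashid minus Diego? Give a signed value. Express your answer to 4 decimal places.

P(θ) = 1 / (1 + exp(−a(θ − b)))
P(Rashid) = 0.0181  [exponent -3.9920]
P(Diego) = 0.0248  [exponent -3.6720]
Difference = 0.0181 − 0.0248 = -0.0067

-0.0067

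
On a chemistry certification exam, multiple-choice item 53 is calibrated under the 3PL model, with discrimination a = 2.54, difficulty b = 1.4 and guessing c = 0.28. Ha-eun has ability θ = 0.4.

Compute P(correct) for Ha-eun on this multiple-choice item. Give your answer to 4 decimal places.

P(θ) = c + (1 − c) · 1 / (1 + exp(−a(θ − b)))
Exponent: 2.54 × (0.4 − 1.4) = -2.5400
1/(1 + e^{2.5400}) = 0.0731
P = 0.28 + 0.72 × 0.0731 = 0.3326

0.3326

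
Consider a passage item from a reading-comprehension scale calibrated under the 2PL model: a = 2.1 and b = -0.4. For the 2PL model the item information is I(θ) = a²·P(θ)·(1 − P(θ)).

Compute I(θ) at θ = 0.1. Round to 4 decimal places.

P = 1/(1+e^{-1.0500}) = 0.7408
P(1−P) = 0.7408 × 0.2592 = 0.1920
I = a² × P(1−P) = 2.1² × 0.1920 = 0.84684

0.8468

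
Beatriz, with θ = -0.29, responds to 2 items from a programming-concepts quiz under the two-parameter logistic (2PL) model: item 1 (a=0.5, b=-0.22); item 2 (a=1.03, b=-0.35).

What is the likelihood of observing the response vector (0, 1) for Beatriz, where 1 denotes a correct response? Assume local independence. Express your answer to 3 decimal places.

0.262

P(θ) = 1 / (1 + exp(−a(θ − b)))
P_1 = 1/(1+e^{0.0350}) = 0.4913
P_2 = 1/(1+e^{-0.0618}) = 0.5154
L = (1−P_1) × P_2 = 0.5087 × 0.5154 = 0.26223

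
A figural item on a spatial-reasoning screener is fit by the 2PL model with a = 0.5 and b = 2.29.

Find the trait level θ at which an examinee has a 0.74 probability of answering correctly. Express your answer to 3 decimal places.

P(θ) = 1 / (1 + exp(−a(θ − b)))
logit = ln(0.7400/0.2600) = 1.0460
θ = b + logit/(a) = 2.29 + 1.0460/0.5000 = 4.3819

4.382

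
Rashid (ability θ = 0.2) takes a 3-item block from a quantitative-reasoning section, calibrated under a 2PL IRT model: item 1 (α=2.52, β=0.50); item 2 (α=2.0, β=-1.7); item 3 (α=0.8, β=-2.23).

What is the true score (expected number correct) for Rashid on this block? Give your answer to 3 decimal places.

2.172

P(θ) = 1 / (1 + exp(−α(θ − β)))
P_1 = 1/(1+e^{0.7560}) = 0.3195
P_2 = 1/(1+e^{-3.8000}) = 0.9781
P_3 = 1/(1+e^{-1.9440}) = 0.8748
E[score] = 0.3195 + 0.9781 + 0.8748 = 2.1724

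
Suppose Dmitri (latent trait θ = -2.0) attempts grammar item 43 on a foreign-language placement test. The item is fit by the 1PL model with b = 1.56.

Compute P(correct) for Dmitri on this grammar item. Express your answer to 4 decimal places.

P(θ) = 1 / (1 + exp(−(θ − b)))
Exponent: (-2.0 − 1.56) = -3.5600
1/(1 + e^{3.5600}) = 0.0277
P = 0.0277

0.0277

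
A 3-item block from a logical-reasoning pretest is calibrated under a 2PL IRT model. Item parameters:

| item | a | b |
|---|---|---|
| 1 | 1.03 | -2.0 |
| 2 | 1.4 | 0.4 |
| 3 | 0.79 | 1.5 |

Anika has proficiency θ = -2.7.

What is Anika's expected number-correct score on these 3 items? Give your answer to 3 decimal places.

0.375

P(θ) = 1 / (1 + exp(−a(θ − b)))
P_1 = 1/(1+e^{0.7210}) = 0.3272
P_2 = 1/(1+e^{4.3400}) = 0.0129
P_3 = 1/(1+e^{3.3180}) = 0.0350
E[score] = 0.3272 + 0.0129 + 0.0350 = 0.3750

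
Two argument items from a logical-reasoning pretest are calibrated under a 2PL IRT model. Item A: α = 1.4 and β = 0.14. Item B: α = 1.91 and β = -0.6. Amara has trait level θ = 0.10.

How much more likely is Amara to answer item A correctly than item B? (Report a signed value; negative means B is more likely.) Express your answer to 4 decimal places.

P(θ) = 1 / (1 + exp(−α(θ − β)))
P_A = 0.4860
P_B = 0.7920
P_A − P_B = -0.3060

-0.3060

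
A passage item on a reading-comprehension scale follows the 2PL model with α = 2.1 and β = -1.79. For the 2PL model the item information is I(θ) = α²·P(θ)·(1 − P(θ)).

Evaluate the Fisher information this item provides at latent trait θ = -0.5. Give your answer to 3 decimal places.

0.258

P = 1/(1+e^{-2.7090}) = 0.9376
P(1−P) = 0.9376 × 0.0624 = 0.0585
I = α² × P(1−P) = 2.1² × 0.0585 = 0.25818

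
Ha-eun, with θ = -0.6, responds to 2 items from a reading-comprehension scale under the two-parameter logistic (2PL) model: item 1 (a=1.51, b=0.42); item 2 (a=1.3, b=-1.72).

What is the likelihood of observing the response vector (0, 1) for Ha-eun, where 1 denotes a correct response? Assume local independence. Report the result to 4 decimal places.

P(θ) = 1 / (1 + exp(−a(θ − b)))
P_1 = 1/(1+e^{1.5402}) = 0.1765
P_2 = 1/(1+e^{-1.4560}) = 0.8109
L = (1−P_1) × P_2 = 0.8235 × 0.8109 = 0.66779

0.6678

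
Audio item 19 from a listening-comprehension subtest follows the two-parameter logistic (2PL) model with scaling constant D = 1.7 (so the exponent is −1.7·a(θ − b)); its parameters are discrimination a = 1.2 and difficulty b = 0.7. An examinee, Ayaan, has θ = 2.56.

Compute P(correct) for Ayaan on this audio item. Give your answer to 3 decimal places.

P(θ) = 1 / (1 + exp(−D·a(θ − b)))
Exponent: 1.7 × 1.2 × (2.56 − 0.7) = 3.7944
1/(1 + e^{-3.7944}) = 0.9780
P = 0.9780

0.978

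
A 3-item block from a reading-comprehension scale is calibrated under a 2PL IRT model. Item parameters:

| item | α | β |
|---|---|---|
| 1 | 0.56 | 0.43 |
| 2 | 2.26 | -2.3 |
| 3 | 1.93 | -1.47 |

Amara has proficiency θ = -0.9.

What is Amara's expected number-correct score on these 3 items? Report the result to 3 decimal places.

2.032

P(θ) = 1 / (1 + exp(−α(θ − β)))
P_1 = 1/(1+e^{0.7448}) = 0.3220
P_2 = 1/(1+e^{-3.1640}) = 0.9595
P_3 = 1/(1+e^{-1.1001}) = 0.7503
E[score] = 0.3220 + 0.9595 + 0.7503 = 2.0317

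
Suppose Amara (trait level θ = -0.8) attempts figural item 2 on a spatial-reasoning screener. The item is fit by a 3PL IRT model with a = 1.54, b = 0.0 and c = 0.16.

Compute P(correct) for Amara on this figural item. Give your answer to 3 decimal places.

P(θ) = c + (1 − c) · 1 / (1 + exp(−a(θ − b)))
Exponent: 1.54 × (-0.8 − 0.0) = -1.2320
1/(1 + e^{1.2320}) = 0.2258
P = 0.16 + 0.84 × 0.2258 = 0.3497

0.350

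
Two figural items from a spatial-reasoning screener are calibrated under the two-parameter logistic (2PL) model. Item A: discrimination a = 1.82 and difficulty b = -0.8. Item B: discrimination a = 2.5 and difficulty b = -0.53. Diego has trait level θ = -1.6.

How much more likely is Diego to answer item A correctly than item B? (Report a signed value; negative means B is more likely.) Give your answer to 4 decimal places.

P(θ) = 1 / (1 + exp(−a(θ − b)))
P_A = 0.1891
P_B = 0.0645
P_A − P_B = 0.1246

0.1246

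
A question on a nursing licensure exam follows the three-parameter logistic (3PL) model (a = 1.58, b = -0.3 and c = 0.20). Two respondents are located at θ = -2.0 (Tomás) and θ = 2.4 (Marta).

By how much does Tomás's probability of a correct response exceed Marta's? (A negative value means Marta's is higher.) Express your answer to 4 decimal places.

-0.7379

P(θ) = c + (1 − c) · 1 / (1 + exp(−a(θ − b)))
P(Tomás) = 0.2510  [exponent -2.6860]
P(Marta) = 0.9889  [exponent 4.2660]
Difference = 0.2510 − 0.9889 = -0.7379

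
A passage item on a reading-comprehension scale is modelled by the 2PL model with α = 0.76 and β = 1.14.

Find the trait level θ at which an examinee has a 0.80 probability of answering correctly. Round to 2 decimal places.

2.96

P(θ) = 1 / (1 + exp(−α(θ − β)))
logit = ln(0.8000/0.2000) = 1.3863
θ = β + logit/(α) = 1.14 + 1.3863/0.7600 = 2.9641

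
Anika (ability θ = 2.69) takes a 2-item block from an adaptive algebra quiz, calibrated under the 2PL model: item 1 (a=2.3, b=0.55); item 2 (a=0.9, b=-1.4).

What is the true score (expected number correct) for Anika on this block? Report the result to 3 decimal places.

1.968

P(θ) = 1 / (1 + exp(−a(θ − b)))
P_1 = 1/(1+e^{-4.9220}) = 0.9928
P_2 = 1/(1+e^{-3.6810}) = 0.9754
E[score] = 0.9928 + 0.9754 = 1.9682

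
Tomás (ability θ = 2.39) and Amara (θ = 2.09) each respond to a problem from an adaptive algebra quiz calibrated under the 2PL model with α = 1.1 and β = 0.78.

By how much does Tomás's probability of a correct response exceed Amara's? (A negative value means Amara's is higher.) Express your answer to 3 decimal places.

0.046

P(θ) = 1 / (1 + exp(−α(θ − β)))
P(Tomás) = 0.8546  [exponent 1.7710]
P(Amara) = 0.8086  [exponent 1.4410]
Difference = 0.8546 − 0.8086 = 0.0460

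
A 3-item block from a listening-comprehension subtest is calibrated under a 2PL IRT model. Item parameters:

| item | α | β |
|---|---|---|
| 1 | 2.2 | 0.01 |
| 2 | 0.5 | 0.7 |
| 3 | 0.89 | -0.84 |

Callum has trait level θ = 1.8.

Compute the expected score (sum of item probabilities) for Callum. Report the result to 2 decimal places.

2.53

P(θ) = 1 / (1 + exp(−α(θ − β)))
P_1 = 1/(1+e^{-3.9380}) = 0.9809
P_2 = 1/(1+e^{-0.5500}) = 0.6341
P_3 = 1/(1+e^{-2.3496}) = 0.9129
E[score] = 0.9809 + 0.6341 + 0.9129 = 2.5279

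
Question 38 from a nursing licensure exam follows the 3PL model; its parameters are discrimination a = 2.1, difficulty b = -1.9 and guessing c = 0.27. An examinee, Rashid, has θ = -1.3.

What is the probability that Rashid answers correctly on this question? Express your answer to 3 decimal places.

P(θ) = c + (1 − c) · 1 / (1 + exp(−a(θ − b)))
Exponent: 2.1 × (-1.3 − (-1.9)) = 1.2600
1/(1 + e^{-1.2600}) = 0.7790
P = 0.27 + 0.73 × 0.7790 = 0.8387

0.839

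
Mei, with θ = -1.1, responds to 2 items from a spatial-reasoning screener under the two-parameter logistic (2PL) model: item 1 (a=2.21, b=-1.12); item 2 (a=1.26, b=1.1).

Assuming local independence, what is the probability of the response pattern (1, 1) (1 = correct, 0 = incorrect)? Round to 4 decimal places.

P(θ) = 1 / (1 + exp(−a(θ − b)))
P_1 = 1/(1+e^{-0.0442}) = 0.5110
P_2 = 1/(1+e^{2.7720}) = 0.0589
L = P_1 × P_2 = 0.5110 × 0.0589 = 0.03008

0.0301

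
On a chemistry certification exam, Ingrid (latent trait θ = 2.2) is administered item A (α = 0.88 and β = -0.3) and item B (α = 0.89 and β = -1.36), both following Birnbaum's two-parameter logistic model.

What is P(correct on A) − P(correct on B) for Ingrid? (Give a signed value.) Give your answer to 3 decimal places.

-0.059

P(θ) = 1 / (1 + exp(−α(θ − β)))
P_A = 0.9002
P_B = 0.9596
P_A − P_B = -0.0594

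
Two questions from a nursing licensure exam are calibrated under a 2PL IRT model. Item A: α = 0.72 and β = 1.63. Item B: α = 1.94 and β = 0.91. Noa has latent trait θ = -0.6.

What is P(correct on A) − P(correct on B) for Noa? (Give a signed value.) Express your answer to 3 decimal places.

0.116

P(θ) = 1 / (1 + exp(−α(θ − β)))
P_A = 0.1672
P_B = 0.0507
P_A − P_B = 0.1165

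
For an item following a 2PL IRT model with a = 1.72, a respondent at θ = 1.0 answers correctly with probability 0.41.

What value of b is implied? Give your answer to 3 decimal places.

P(θ) = 1 / (1 + exp(−a(θ − b)))
logit(0.41) = ln(0.41/0.59) = -0.3640
b = θ − logit/(a) = 1.0 − (-0.3640)/1.7200 = 1.2116

1.212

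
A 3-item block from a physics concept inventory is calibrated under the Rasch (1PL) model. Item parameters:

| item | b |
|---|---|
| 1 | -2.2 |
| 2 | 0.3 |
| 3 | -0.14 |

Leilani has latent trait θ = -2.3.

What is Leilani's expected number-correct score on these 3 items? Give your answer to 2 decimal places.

P(θ) = 1 / (1 + exp(−(θ − b)))
P_1 = 1/(1+e^{0.1000}) = 0.4750
P_2 = 1/(1+e^{2.6000}) = 0.0691
P_3 = 1/(1+e^{2.1600}) = 0.1034
E[score] = 0.4750 + 0.0691 + 0.1034 = 0.6476

0.65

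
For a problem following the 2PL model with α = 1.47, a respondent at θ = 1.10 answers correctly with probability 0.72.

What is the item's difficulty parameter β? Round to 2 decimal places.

P(θ) = 1 / (1 + exp(−α(θ − β)))
logit(0.72) = ln(0.72/0.28) = 0.9445
β = θ − logit/(α) = 1.10 − 0.9445/1.4700 = 0.4575

0.46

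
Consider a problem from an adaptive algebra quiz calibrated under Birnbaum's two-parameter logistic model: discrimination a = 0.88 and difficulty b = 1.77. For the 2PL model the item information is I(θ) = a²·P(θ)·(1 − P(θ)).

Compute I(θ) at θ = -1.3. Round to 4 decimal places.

P = 1/(1+e^{2.7016}) = 0.0629
P(1−P) = 0.0629 × 0.9371 = 0.0589
I = a² × P(1−P) = 0.88² × 0.0589 = 0.04563

0.0456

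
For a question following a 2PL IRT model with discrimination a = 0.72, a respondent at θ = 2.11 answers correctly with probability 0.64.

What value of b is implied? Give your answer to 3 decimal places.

1.311

P(θ) = 1 / (1 + exp(−a(θ − b)))
logit(0.64) = ln(0.64/0.36) = 0.5754
b = θ − logit/(a) = 2.11 − 0.5754/0.7200 = 1.3109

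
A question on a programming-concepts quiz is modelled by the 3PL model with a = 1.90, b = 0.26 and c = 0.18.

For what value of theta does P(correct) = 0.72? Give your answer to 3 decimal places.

P(theta) = c + (1 − c) · 1 / (1 + exp(−a(theta − b)))
Remove guessing floor: (0.72 − 0.18)/(1 − 0.18) = 0.6585
logit = ln(0.6585/0.3415) = 0.6568
theta = b + logit/(a) = 0.26 + 0.6568/1.9000 = 0.6057

0.606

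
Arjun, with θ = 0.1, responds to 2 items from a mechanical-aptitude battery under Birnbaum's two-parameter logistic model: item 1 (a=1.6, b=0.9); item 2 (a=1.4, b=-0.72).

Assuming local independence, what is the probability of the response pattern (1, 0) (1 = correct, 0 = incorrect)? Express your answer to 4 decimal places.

P(θ) = 1 / (1 + exp(−a(θ − b)))
P_1 = 1/(1+e^{1.2800}) = 0.2176
P_2 = 1/(1+e^{-1.1480}) = 0.7591
L = P_1 × (1−P_2) = 0.2176 × 0.2409 = 0.05240

0.0524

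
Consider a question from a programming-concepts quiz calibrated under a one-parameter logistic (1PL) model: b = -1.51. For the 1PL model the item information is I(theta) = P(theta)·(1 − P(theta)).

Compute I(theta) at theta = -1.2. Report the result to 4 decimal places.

P = 1/(1+e^{-0.3100}) = 0.5769
P(1−P) = 0.5769 × 0.4231 = 0.2441
I = P(1−P) = 0.24409

0.2441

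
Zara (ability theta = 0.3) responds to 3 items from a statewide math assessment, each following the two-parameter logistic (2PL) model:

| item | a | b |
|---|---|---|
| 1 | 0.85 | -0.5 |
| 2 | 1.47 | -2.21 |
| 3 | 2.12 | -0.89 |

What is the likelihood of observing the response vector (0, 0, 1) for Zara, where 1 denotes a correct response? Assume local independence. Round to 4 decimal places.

P(theta) = 1 / (1 + exp(−a(theta − b)))
P_1 = 1/(1+e^{-0.6800}) = 0.6637
P_2 = 1/(1+e^{-3.6897}) = 0.9756
P_3 = 1/(1+e^{-2.5228}) = 0.9257
L = (1−P_1) × (1−P_2) × P_3 = 0.3363 × 0.0244 × 0.9257 = 0.00759

0.0076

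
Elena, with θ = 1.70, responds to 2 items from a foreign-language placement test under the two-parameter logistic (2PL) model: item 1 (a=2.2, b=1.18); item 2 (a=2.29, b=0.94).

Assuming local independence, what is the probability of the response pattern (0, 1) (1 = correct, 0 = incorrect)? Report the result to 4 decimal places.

0.2055

P(θ) = 1 / (1 + exp(−a(θ − b)))
P_1 = 1/(1+e^{-1.1440}) = 0.7584
P_2 = 1/(1+e^{-1.7404}) = 0.8507
L = (1−P_1) × P_2 = 0.2416 × 0.8507 = 0.20553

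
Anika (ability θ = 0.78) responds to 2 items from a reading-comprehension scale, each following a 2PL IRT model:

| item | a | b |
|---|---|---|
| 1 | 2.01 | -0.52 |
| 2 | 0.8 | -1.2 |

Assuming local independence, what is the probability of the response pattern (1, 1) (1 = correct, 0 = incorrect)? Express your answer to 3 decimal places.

P(θ) = 1 / (1 + exp(−a(θ − b)))
P_1 = 1/(1+e^{-2.6130}) = 0.9317
P_2 = 1/(1+e^{-1.5840}) = 0.8298
L = P_1 × P_2 = 0.9317 × 0.8298 = 0.77309

0.773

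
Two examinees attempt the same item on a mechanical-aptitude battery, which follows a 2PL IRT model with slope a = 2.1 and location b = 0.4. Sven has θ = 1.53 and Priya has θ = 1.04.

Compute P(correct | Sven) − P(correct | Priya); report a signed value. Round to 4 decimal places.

P(θ) = 1 / (1 + exp(−a(θ − b)))
P(Sven) = 0.9147  [exponent 2.3730]
P(Priya) = 0.7931  [exponent 1.3440]
Difference = 0.9147 − 0.7931 = 0.1216

0.1216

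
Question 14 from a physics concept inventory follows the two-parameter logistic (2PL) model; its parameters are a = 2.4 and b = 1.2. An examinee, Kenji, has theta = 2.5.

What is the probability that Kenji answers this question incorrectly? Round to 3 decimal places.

P(theta) = 1 / (1 + exp(−a(theta − b)))
Exponent: 2.4 × (2.5 − 1.2) = 3.1200
1/(1 + e^{-3.1200}) = 0.9577
P(incorrect) = 1 − 0.9577 = 0.0423

0.042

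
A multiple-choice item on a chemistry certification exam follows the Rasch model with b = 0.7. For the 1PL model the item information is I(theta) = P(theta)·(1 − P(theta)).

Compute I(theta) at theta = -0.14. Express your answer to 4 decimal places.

P = 1/(1+e^{0.8400}) = 0.3015
P(1−P) = 0.3015 × 0.6985 = 0.2106
I = P(1−P) = 0.21061

0.2106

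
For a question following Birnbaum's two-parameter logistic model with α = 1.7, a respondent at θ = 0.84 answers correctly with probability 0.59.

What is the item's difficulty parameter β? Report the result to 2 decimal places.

P(θ) = 1 / (1 + exp(−α(θ − β)))
logit(0.59) = ln(0.59/0.41) = 0.3640
β = θ − logit/(α) = 0.84 − 0.3640/1.7000 = 0.6259

0.63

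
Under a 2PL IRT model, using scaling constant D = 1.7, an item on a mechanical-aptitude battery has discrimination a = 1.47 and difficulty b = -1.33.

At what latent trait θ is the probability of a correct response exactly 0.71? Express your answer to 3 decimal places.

P(θ) = 1 / (1 + exp(−D·a(θ − b)))
logit = ln(0.7100/0.2900) = 0.8954
θ = b + logit/(1.7·a) = -1.33 + 0.8954/2.4990 = -0.9717

-0.972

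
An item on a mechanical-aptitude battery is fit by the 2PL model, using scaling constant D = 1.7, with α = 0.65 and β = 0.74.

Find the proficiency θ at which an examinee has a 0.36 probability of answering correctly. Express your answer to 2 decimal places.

P(θ) = 1 / (1 + exp(−D·α(θ − β)))
logit = ln(0.3600/0.6400) = -0.5754
θ = β + logit/(1.7·α) = 0.74 + (-0.5754)/1.1050 = 0.2193

0.22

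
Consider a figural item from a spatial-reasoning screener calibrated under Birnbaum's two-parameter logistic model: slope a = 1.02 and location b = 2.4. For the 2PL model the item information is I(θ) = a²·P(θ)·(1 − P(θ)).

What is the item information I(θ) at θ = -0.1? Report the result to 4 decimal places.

P = 1/(1+e^{2.5500}) = 0.0724
P(1−P) = 0.0724 × 0.9276 = 0.0672
I = a² × P(1−P) = 1.02² × 0.0672 = 0.06989

0.0699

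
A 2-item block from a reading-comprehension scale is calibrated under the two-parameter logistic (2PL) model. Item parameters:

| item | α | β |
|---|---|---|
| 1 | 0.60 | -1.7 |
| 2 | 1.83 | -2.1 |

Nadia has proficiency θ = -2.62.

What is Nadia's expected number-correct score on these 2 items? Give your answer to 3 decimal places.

P(θ) = 1 / (1 + exp(−α(θ − β)))
P_1 = 1/(1+e^{0.5520}) = 0.3654
P_2 = 1/(1+e^{0.9516}) = 0.2786
E[score] = 0.3654 + 0.2786 = 0.6440

0.644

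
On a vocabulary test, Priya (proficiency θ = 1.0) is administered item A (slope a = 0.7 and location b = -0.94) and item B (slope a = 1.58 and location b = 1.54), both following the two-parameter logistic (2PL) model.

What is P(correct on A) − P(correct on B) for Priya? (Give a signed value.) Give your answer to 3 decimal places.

P(θ) = 1 / (1 + exp(−a(θ − b)))
P_A = 0.7954
P_B = 0.2988
P_A − P_B = 0.4967

0.497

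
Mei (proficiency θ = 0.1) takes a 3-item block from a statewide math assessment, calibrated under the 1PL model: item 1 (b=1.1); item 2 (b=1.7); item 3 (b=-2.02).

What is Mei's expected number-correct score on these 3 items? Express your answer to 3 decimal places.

1.330

P(θ) = 1 / (1 + exp(−(θ − b)))
P_1 = 1/(1+e^{1.0000}) = 0.2689
P_2 = 1/(1+e^{1.6000}) = 0.1680
P_3 = 1/(1+e^{-2.1200}) = 0.8928
E[score] = 0.2689 + 0.1680 + 0.8928 = 1.3298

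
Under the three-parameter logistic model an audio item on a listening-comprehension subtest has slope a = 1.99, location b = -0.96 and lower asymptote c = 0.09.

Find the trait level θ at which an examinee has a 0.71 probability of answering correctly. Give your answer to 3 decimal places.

P(θ) = c + (1 − c) · 1 / (1 + exp(−a(θ − b)))
Remove guessing floor: (0.71 − 0.09)/(1 − 0.09) = 0.6813
logit = ln(0.6813/0.3187) = 0.7598
θ = b + logit/(a) = -0.96 + 0.7598/1.9900 = -0.5782

-0.578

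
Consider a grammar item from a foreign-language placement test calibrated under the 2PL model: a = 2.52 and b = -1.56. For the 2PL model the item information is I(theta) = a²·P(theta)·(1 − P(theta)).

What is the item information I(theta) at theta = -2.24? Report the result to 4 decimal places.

P = 1/(1+e^{1.7136}) = 0.1527
P(1−P) = 0.1527 × 0.8473 = 0.1294
I = a² × P(1−P) = 2.52² × 0.1294 = 0.82162

0.8216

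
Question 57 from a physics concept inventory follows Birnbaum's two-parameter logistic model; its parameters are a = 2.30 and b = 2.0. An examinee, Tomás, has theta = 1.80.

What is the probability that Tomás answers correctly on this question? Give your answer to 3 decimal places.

0.387

P(theta) = 1 / (1 + exp(−a(theta − b)))
Exponent: 2.30 × (1.80 − 2.0) = -0.4600
1/(1 + e^{0.4600}) = 0.3870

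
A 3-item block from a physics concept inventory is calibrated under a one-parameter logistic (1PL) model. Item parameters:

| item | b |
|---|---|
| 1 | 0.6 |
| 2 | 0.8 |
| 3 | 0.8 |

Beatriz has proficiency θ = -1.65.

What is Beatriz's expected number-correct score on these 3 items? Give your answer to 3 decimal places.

P(θ) = 1 / (1 + exp(−(θ − b)))
P_1 = 1/(1+e^{2.2500}) = 0.0953
P_2 = 1/(1+e^{2.4500}) = 0.0794
P_3 = 1/(1+e^{2.4500}) = 0.0794
E[score] = 0.0953 + 0.0794 + 0.0794 = 0.2542

0.254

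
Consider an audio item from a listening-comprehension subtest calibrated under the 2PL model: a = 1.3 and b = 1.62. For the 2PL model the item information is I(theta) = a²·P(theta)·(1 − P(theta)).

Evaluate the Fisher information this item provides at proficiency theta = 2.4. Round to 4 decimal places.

P = 1/(1+e^{-1.0140}) = 0.7338
P(1−P) = 0.7338 × 0.2662 = 0.1953
I = a² × P(1−P) = 1.3² × 0.1953 = 0.33012

0.3301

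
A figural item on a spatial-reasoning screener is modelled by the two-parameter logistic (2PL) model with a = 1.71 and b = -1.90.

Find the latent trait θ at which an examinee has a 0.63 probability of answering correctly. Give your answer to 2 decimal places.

P(θ) = 1 / (1 + exp(−a(θ − b)))
logit = ln(0.6300/0.3700) = 0.5322
θ = b + logit/(a) = -1.90 + 0.5322/1.7100 = -1.5888

-1.59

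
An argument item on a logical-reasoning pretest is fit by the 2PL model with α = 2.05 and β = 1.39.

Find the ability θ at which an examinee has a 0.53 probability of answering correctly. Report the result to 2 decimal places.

1.45

P(θ) = 1 / (1 + exp(−α(θ − β)))
logit = ln(0.5300/0.4700) = 0.1201
θ = β + logit/(α) = 1.39 + 0.1201/2.0500 = 1.4486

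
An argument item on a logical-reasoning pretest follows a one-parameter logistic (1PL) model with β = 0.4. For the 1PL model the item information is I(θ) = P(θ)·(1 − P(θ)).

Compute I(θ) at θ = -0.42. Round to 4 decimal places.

P = 1/(1+e^{0.8200}) = 0.3058
P(1−P) = 0.3058 × 0.6942 = 0.2123
I = P(1−P) = 0.21227

0.2123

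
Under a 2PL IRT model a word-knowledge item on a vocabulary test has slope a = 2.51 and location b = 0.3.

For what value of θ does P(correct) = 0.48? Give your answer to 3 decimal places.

P(θ) = 1 / (1 + exp(−a(θ − b)))
logit = ln(0.4800/0.5200) = -0.0800
θ = b + logit/(a) = 0.3 + (-0.0800)/2.5100 = 0.2681

0.268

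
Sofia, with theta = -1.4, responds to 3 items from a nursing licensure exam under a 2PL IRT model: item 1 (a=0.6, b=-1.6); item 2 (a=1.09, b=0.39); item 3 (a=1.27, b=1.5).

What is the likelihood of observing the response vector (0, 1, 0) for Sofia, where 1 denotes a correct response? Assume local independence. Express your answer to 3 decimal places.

0.057

P(theta) = 1 / (1 + exp(−a(theta − b)))
P_1 = 1/(1+e^{-0.1200}) = 0.5300
P_2 = 1/(1+e^{1.9511}) = 0.1244
P_3 = 1/(1+e^{3.6830}) = 0.0245
L = (1−P_1) × P_2 × (1−P_3) = 0.4700 × 0.1244 × 0.9755 = 0.05705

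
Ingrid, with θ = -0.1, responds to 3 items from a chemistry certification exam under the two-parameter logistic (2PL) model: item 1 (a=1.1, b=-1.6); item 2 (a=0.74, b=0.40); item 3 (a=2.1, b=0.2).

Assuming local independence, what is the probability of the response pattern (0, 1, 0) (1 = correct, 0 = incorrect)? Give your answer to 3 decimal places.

0.043

P(θ) = 1 / (1 + exp(−a(θ − b)))
P_1 = 1/(1+e^{-1.6500}) = 0.8389
P_2 = 1/(1+e^{0.3700}) = 0.4085
P_3 = 1/(1+e^{0.6300}) = 0.3475
L = (1−P_1) × P_2 × (1−P_3) = 0.1611 × 0.4085 × 0.6525 = 0.04295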